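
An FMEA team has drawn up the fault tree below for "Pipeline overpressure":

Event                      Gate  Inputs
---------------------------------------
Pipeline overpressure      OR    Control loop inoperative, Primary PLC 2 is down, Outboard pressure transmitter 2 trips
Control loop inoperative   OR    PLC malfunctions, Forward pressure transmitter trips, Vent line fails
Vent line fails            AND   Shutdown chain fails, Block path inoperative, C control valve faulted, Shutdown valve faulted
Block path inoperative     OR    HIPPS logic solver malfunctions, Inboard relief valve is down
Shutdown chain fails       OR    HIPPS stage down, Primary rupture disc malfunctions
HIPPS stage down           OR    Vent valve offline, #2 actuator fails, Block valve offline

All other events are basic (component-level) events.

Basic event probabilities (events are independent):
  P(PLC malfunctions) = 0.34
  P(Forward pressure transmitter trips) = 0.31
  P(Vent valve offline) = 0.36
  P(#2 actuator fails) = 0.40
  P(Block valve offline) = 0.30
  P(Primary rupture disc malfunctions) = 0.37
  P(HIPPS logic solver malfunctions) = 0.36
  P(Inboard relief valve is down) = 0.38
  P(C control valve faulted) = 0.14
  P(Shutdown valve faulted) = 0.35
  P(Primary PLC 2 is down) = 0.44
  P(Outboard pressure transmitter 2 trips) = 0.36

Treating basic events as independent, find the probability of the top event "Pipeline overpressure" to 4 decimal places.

P(HIPPS stage down) [OR] = 1 − (1−0.36) × (1−0.40) × (1−0.30) = 0.731200
P(Shutdown chain fails) [OR] = 1 − (1−0.731200) × (1−0.37) = 0.830656
P(Block path inoperative) [OR] = 1 − (1−0.36) × (1−0.38) = 0.603200
P(Vent line fails) [AND] = 0.830656 × 0.603200 × 0.14 × 0.35 = 0.024552
P(Control loop inoperative) [OR] = 1 − (1−0.34) × (1−0.31) × (1−0.024552) = 0.555781
P(Pipeline overpressure) [OR] = 1 − (1−0.555781) × (1−0.44) × (1−0.36) = 0.840792
Rounded to 4 decimal places: P(Pipeline overpressure) ≈ 0.8408.

0.8408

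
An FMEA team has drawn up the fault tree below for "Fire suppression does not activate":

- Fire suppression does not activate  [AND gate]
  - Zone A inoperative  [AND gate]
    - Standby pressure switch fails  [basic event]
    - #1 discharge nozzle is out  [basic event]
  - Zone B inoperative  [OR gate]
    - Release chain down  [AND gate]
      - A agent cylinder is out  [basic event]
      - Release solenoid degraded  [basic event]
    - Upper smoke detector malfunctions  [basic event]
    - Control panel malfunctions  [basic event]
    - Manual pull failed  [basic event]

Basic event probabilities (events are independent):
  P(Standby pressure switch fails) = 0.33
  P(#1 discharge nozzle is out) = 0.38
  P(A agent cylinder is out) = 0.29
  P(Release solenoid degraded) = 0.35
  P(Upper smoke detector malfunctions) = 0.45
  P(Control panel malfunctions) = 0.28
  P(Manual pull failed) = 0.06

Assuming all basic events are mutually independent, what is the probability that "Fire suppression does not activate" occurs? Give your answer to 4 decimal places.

P(Zone A inoperative) [AND] = 0.33 × 0.38 = 0.125400
P(Release chain down) [AND] = 0.29 × 0.35 = 0.101500
P(Zone B inoperative) [OR] = 1 − (1−0.101500) × (1−0.45) × (1−0.28) × (1−0.06) = 0.665542
P(Fire suppression does not activate) [AND] = 0.125400 × 0.665542 = 0.083459
Rounded to 4 decimal places: P(Fire suppression does not activate) ≈ 0.0835.

0.0835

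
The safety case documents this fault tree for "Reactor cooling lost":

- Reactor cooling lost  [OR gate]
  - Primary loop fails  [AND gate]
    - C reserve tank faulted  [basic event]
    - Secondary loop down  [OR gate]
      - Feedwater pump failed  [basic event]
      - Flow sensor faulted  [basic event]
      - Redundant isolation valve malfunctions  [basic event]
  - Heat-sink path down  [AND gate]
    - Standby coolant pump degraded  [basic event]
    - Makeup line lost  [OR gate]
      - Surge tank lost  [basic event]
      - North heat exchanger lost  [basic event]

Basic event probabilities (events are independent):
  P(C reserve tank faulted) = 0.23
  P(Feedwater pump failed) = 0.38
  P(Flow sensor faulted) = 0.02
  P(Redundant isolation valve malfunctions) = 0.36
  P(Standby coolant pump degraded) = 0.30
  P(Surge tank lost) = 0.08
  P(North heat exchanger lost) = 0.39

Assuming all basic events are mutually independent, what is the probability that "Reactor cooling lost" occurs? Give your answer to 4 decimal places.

0.2537

P(Secondary loop down) [OR] = 1 − (1−0.38) × (1−0.02) × (1−0.36) = 0.611136
P(Primary loop fails) [AND] = 0.23 × 0.611136 = 0.140561
P(Makeup line lost) [OR] = 1 − (1−0.08) × (1−0.39) = 0.438800
P(Heat-sink path down) [AND] = 0.30 × 0.438800 = 0.131640
P(Reactor cooling lost) [OR] = 1 − (1−0.140561) × (1−0.131640) = 0.253698
Rounded to 4 decimal places: P(Reactor cooling lost) ≈ 0.2537.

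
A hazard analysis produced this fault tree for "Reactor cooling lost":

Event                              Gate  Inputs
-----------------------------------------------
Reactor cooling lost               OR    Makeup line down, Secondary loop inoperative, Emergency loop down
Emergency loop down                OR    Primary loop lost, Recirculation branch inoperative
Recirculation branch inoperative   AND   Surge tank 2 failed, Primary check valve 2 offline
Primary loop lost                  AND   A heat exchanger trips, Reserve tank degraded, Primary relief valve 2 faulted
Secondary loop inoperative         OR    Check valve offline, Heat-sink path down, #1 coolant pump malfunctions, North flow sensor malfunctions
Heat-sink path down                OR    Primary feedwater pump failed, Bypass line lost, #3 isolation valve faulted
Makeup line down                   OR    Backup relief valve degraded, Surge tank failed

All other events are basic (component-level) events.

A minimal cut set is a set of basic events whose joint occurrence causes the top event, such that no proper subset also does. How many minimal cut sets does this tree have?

Makeup line down [OR]: union of children's cut sets → 2 cut set(s).
Heat-sink path down [OR]: union of children's cut sets → 3 cut set(s).
Secondary loop inoperative [OR]: union of children's cut sets → 6 cut set(s).
Primary loop lost [AND]: one cut set from each child combined → 1 × 1 × 1 = 1 cut set(s).
Recirculation branch inoperative [AND]: one cut set from each child combined → 1 × 1 = 1 cut set(s).
Emergency loop down [OR]: union of children's cut sets → 2 cut set(s).
Reactor cooling lost [OR]: union of children's cut sets → 10 cut set(s).
Minimal cut sets: {Backup relief valve degraded}; {Surge tank failed}; {Check valve offline}; {Primary feedwater pump failed}; {Bypass line lost}; {#3 isolation valve faulted}; {#1 coolant pump malfunctions}; {North flow sensor malfunctions}; {A heat exchanger trips, Primary relief valve 2 faulted, Reserve tank degraded}; {Primary check valve 2 offline, Surge tank 2 failed}.

10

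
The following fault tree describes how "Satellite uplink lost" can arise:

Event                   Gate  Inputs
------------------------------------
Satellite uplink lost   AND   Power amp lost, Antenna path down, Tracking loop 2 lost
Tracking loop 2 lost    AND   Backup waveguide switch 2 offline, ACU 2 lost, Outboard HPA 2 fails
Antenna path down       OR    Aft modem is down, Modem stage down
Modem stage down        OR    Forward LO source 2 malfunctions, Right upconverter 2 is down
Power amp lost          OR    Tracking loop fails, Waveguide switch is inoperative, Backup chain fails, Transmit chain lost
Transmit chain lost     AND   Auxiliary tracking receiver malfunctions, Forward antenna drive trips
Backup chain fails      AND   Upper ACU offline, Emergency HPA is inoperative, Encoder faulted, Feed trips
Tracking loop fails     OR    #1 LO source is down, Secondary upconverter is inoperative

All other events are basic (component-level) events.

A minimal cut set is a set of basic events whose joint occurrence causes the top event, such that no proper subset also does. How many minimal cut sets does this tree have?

Tracking loop fails [OR]: union of children's cut sets → 2 cut set(s).
Backup chain fails [AND]: one cut set from each child combined → 1 × 1 × 1 × 1 = 1 cut set(s).
Transmit chain lost [AND]: one cut set from each child combined → 1 × 1 = 1 cut set(s).
Power amp lost [OR]: union of children's cut sets → 5 cut set(s).
Modem stage down [OR]: union of children's cut sets → 2 cut set(s).
Antenna path down [OR]: union of children's cut sets → 3 cut set(s).
Tracking loop 2 lost [AND]: one cut set from each child combined → 1 × 1 × 1 = 1 cut set(s).
Satellite uplink lost [AND]: one cut set from each child combined → 5 × 3 × 1 = 15 cut set(s).

15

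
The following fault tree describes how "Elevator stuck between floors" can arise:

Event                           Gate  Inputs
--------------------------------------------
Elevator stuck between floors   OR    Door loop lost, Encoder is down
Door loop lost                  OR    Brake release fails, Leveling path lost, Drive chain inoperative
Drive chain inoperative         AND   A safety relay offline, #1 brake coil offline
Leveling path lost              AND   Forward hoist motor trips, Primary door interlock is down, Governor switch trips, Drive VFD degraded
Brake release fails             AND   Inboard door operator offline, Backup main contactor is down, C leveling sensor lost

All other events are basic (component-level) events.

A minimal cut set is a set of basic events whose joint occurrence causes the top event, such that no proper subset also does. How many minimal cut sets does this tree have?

4

Brake release fails [AND]: one cut set from each child combined → 1 × 1 × 1 = 1 cut set(s).
Leveling path lost [AND]: one cut set from each child combined → 1 × 1 × 1 × 1 = 1 cut set(s).
Drive chain inoperative [AND]: one cut set from each child combined → 1 × 1 = 1 cut set(s).
Door loop lost [OR]: union of children's cut sets → 3 cut set(s).
Elevator stuck between floors [OR]: union of children's cut sets → 4 cut set(s).
Minimal cut sets: {Backup main contactor is down, C leveling sensor lost, Inboard door operator offline}; {Drive VFD degraded, Forward hoist motor trips, Governor switch trips, Primary door interlock is down}; {#1 brake coil offline, A safety relay offline}; {Encoder is down}.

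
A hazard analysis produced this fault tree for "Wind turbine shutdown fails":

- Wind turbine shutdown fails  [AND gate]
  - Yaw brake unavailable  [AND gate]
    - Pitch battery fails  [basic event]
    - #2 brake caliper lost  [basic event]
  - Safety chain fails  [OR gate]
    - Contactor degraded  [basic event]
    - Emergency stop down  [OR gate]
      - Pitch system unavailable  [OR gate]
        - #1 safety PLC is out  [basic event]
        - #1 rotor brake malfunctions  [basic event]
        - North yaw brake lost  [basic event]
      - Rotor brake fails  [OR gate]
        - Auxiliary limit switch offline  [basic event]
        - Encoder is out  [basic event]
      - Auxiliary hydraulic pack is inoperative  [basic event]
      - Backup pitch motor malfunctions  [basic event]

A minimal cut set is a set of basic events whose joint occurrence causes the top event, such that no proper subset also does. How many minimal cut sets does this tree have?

Yaw brake unavailable [AND]: one cut set from each child combined → 1 × 1 = 1 cut set(s).
Pitch system unavailable [OR]: union of children's cut sets → 3 cut set(s).
Rotor brake fails [OR]: union of children's cut sets → 2 cut set(s).
Emergency stop down [OR]: union of children's cut sets → 7 cut set(s).
Safety chain fails [OR]: union of children's cut sets → 8 cut set(s).
Wind turbine shutdown fails [AND]: one cut set from each child combined → 1 × 8 = 8 cut set(s).
Minimal cut sets: {#2 brake caliper lost, Contactor degraded, Pitch battery fails}; {#1 safety PLC is out, #2 brake caliper lost, Pitch battery fails}; {#1 rotor brake malfunctions, #2 brake caliper lost, Pitch battery fails}; {#2 brake caliper lost, North yaw brake lost, Pitch battery fails}; {#2 brake caliper lost, Auxiliary limit switch offline, Pitch battery fails}; {#2 brake caliper lost, Encoder is out, Pitch battery fails}; {#2 brake caliper lost, Auxiliary hydraulic pack is inoperative, Pitch battery fails}; {#2 brake caliper lost, Backup pitch motor malfunctions, Pitch battery fails}.

8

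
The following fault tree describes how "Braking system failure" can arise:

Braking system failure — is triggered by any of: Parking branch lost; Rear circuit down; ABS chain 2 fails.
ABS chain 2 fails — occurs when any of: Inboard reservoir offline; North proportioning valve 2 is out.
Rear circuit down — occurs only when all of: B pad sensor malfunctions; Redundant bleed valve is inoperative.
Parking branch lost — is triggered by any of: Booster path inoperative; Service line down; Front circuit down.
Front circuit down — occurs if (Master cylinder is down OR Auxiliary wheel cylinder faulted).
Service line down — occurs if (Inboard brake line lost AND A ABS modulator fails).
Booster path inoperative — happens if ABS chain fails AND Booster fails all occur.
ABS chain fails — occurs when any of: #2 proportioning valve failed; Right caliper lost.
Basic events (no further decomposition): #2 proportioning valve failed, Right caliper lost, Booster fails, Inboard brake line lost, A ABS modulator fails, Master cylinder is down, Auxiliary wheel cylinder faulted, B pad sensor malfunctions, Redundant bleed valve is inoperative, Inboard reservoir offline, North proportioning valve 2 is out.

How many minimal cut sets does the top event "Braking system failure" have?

ABS chain fails [OR]: union of children's cut sets → 2 cut set(s).
Booster path inoperative [AND]: one cut set from each child combined → 2 × 1 = 2 cut set(s).
Service line down [AND]: one cut set from each child combined → 1 × 1 = 1 cut set(s).
Front circuit down [OR]: union of children's cut sets → 2 cut set(s).
Parking branch lost [OR]: union of children's cut sets → 5 cut set(s).
Rear circuit down [AND]: one cut set from each child combined → 1 × 1 = 1 cut set(s).
ABS chain 2 fails [OR]: union of children's cut sets → 2 cut set(s).
Braking system failure [OR]: union of children's cut sets → 8 cut set(s).
Minimal cut sets: {#2 proportioning valve failed, Booster fails}; {Booster fails, Right caliper lost}; {A ABS modulator fails, Inboard brake line lost}; {Master cylinder is down}; {Auxiliary wheel cylinder faulted}; {B pad sensor malfunctions, Redundant bleed valve is inoperative}; {Inboard reservoir offline}; {North proportioning valve 2 is out}.

8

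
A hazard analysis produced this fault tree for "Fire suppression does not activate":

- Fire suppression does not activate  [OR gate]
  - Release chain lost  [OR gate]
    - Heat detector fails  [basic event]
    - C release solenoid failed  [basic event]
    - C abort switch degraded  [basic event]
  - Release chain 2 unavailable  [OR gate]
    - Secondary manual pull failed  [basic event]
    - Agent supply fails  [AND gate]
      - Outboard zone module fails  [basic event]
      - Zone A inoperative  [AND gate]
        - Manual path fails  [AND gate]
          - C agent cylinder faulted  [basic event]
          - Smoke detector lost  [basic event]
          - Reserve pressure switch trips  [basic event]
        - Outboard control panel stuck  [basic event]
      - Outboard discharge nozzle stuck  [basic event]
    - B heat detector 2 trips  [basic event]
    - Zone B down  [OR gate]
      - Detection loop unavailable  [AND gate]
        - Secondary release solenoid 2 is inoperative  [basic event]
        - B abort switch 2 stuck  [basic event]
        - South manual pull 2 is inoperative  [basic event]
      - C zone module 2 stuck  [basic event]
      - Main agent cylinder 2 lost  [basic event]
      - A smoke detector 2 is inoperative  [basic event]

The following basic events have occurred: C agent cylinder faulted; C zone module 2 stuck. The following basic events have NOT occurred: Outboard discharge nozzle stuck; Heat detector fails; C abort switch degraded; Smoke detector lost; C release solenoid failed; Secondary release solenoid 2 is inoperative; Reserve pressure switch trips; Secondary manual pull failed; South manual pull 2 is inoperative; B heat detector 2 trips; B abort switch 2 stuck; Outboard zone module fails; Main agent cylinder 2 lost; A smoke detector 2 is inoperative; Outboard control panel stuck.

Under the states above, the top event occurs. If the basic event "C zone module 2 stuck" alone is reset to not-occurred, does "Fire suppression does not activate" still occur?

No

Counterfactual: set "C zone module 2 stuck" to not occurred.
Release chain lost [OR]: Heat detector fails=not, C release solenoid failed=not, C abort switch degraded=not → no input occurs → does not occur.
Manual path fails [AND]: C agent cylinder faulted=occurs, Smoke detector lost=not, Reserve pressure switch trips=not → not all inputs occur → does not occur.
Zone A inoperative [AND]: Manual path fails=not, Outboard control panel stuck=not → not all inputs occur → does not occur.
Agent supply fails [AND]: Outboard zone module fails=not, Zone A inoperative=not, Outboard discharge nozzle stuck=not → not all inputs occur → does not occur.
Detection loop unavailable [AND]: Secondary release solenoid 2 is inoperative=not, B abort switch 2 stuck=not, South manual pull 2 is inoperative=not → not all inputs occur → does not occur.
Zone B down [OR]: Detection loop unavailable=not, C zone module 2 stuck=not, Main agent cylinder 2 lost=not, A smoke detector 2 is inoperative=not → no input occurs → does not occur.
Release chain 2 unavailable [OR]: Secondary manual pull failed=not, Agent supply fails=not, B heat detector 2 trips=not, Zone B down=not → no input occurs → does not occur.
Fire suppression does not activate [OR]: Release chain lost=not, Release chain 2 unavailable=not → no input occurs → does not occur.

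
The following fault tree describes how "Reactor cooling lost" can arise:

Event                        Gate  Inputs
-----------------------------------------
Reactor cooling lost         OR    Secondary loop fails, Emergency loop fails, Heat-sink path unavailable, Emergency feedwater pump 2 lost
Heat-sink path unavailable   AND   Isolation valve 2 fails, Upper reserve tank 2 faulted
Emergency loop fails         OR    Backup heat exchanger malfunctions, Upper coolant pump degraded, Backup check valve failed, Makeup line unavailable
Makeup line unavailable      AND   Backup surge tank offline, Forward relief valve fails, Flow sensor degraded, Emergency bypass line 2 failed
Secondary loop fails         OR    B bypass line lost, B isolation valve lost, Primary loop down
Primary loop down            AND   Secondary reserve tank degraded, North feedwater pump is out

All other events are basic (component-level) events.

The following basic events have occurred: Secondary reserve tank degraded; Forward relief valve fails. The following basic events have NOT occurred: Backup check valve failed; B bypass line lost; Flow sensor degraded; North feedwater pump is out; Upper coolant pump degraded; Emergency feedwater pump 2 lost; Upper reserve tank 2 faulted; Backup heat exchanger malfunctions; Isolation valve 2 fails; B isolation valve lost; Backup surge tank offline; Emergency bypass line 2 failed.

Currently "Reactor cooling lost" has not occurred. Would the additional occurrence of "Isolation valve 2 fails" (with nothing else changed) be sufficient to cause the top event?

Counterfactual: set "Isolation valve 2 fails" to occurred.
Primary loop down [AND]: Secondary reserve tank degraded=occurs, North feedwater pump is out=not → not all inputs occur → does not occur.
Secondary loop fails [OR]: B bypass line lost=not, B isolation valve lost=not, Primary loop down=not → no input occurs → does not occur.
Makeup line unavailable [AND]: Backup surge tank offline=not, Forward relief valve fails=occurs, Flow sensor degraded=not, Emergency bypass line 2 failed=not → not all inputs occur → does not occur.
Emergency loop fails [OR]: Backup heat exchanger malfunctions=not, Upper coolant pump degraded=not, Backup check valve failed=not, Makeup line unavailable=not → no input occurs → does not occur.
Heat-sink path unavailable [AND]: Isolation valve 2 fails=occurs, Upper reserve tank 2 faulted=not → not all inputs occur → does not occur.
Reactor cooling lost [OR]: Secondary loop fails=not, Emergency loop fails=not, Heat-sink path unavailable=not, Emergency feedwater pump 2 lost=not → no input occurs → does not occur.

No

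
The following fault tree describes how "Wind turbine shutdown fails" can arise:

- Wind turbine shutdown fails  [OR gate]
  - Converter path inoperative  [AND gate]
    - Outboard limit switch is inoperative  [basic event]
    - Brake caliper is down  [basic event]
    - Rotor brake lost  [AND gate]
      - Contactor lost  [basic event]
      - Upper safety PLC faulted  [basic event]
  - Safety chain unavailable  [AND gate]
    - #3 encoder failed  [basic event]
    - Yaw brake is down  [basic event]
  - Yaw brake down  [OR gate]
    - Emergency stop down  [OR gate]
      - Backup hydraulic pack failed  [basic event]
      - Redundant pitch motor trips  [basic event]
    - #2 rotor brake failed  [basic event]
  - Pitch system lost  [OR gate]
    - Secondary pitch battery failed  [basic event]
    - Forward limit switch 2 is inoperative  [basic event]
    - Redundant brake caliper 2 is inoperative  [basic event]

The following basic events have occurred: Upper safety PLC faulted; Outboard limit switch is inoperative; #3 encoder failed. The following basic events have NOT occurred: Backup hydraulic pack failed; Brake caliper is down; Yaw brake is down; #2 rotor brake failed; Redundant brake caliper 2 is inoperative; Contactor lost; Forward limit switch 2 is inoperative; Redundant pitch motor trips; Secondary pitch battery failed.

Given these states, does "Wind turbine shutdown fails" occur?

No

Rotor brake lost [AND]: Contactor lost=not, Upper safety PLC faulted=occurs → not all inputs occur → does not occur.
Converter path inoperative [AND]: Outboard limit switch is inoperative=occurs, Brake caliper is down=not, Rotor brake lost=not → not all inputs occur → does not occur.
Safety chain unavailable [AND]: #3 encoder failed=occurs, Yaw brake is down=not → not all inputs occur → does not occur.
Emergency stop down [OR]: Backup hydraulic pack failed=not, Redundant pitch motor trips=not → no input occurs → does not occur.
Yaw brake down [OR]: Emergency stop down=not, #2 rotor brake failed=not → no input occurs → does not occur.
Pitch system lost [OR]: Secondary pitch battery failed=not, Forward limit switch 2 is inoperative=not, Redundant brake caliper 2 is inoperative=not → no input occurs → does not occur.
Wind turbine shutdown fails [OR]: Converter path inoperative=not, Safety chain unavailable=not, Yaw brake down=not, Pitch system lost=not → no input occurs → does not occur.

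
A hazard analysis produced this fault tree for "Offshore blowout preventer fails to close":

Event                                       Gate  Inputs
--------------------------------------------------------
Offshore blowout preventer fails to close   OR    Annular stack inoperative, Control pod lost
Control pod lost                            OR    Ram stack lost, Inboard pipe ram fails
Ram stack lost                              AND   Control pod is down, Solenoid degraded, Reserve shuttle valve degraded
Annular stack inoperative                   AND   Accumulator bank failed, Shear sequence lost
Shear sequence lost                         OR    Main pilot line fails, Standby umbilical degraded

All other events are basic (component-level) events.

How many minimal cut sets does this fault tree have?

Shear sequence lost [OR]: union of children's cut sets → 2 cut set(s).
Annular stack inoperative [AND]: one cut set from each child combined → 1 × 2 = 2 cut set(s).
Ram stack lost [AND]: one cut set from each child combined → 1 × 1 × 1 = 1 cut set(s).
Control pod lost [OR]: union of children's cut sets → 2 cut set(s).
Offshore blowout preventer fails to close [OR]: union of children's cut sets → 4 cut set(s).
Minimal cut sets: {Accumulator bank failed, Main pilot line fails}; {Accumulator bank failed, Standby umbilical degraded}; {Control pod is down, Reserve shuttle valve degraded, Solenoid degraded}; {Inboard pipe ram fails}.

4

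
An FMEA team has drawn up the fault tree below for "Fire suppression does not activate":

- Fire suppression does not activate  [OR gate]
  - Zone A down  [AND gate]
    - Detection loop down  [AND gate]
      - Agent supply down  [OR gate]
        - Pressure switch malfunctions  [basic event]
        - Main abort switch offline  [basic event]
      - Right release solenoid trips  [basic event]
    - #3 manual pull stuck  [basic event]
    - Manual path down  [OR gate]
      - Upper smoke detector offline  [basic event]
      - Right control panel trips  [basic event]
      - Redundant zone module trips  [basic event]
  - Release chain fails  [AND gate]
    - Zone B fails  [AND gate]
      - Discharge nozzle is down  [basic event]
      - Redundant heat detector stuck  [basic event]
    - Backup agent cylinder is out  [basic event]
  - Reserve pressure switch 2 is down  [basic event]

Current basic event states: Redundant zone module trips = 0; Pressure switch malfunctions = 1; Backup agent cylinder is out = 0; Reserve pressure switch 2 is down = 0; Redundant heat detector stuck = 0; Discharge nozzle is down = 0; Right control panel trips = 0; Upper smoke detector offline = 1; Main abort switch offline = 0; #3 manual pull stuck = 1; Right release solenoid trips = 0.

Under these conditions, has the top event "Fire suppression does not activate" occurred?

No

Agent supply down [OR]: Pressure switch malfunctions=occurs, Main abort switch offline=not → at least one input occurs → occurs.
Detection loop down [AND]: Agent supply down=occurs, Right release solenoid trips=not → not all inputs occur → does not occur.
Manual path down [OR]: Upper smoke detector offline=occurs, Right control panel trips=not, Redundant zone module trips=not → at least one input occurs → occurs.
Zone A down [AND]: Detection loop down=not, #3 manual pull stuck=occurs, Manual path down=occurs → not all inputs occur → does not occur.
Zone B fails [AND]: Discharge nozzle is down=not, Redundant heat detector stuck=not → not all inputs occur → does not occur.
Release chain fails [AND]: Zone B fails=not, Backup agent cylinder is out=not → not all inputs occur → does not occur.
Fire suppression does not activate [OR]: Zone A down=not, Release chain fails=not, Reserve pressure switch 2 is down=not → no input occurs → does not occur.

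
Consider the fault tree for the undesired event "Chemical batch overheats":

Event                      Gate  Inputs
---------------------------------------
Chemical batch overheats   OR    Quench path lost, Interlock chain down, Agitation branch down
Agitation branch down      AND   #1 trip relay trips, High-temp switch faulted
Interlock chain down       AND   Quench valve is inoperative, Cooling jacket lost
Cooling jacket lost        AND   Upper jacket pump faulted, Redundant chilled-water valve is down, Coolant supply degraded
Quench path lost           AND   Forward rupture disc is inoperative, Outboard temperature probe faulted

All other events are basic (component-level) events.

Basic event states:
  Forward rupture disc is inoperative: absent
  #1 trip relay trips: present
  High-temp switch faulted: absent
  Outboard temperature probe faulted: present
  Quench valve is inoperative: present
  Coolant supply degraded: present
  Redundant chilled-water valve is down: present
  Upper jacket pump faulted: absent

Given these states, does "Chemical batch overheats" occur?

Quench path lost [AND]: Forward rupture disc is inoperative=not, Outboard temperature probe faulted=occurs → not all inputs occur → does not occur.
Cooling jacket lost [AND]: Upper jacket pump faulted=not, Redundant chilled-water valve is down=occurs, Coolant supply degraded=occurs → not all inputs occur → does not occur.
Interlock chain down [AND]: Quench valve is inoperative=occurs, Cooling jacket lost=not → not all inputs occur → does not occur.
Agitation branch down [AND]: #1 trip relay trips=occurs, High-temp switch faulted=not → not all inputs occur → does not occur.
Chemical batch overheats [OR]: Quench path lost=not, Interlock chain down=not, Agitation branch down=not → no input occurs → does not occur.

No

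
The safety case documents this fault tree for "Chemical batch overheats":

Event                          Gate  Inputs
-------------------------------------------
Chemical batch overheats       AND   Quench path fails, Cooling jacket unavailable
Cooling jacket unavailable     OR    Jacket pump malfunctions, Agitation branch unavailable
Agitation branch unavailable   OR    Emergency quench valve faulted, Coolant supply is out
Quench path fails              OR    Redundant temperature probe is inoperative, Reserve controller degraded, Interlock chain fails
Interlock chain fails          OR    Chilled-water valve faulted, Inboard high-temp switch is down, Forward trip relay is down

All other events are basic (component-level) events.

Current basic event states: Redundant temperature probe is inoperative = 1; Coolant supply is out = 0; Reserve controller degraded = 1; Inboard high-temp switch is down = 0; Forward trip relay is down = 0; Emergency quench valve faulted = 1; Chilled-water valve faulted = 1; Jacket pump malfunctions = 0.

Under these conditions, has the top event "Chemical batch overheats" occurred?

Interlock chain fails [OR]: Chilled-water valve faulted=occurs, Inboard high-temp switch is down=not, Forward trip relay is down=not → at least one input occurs → occurs.
Quench path fails [OR]: Redundant temperature probe is inoperative=occurs, Reserve controller degraded=occurs, Interlock chain fails=occurs → at least one input occurs → occurs.
Agitation branch unavailable [OR]: Emergency quench valve faulted=occurs, Coolant supply is out=not → at least one input occurs → occurs.
Cooling jacket unavailable [OR]: Jacket pump malfunctions=not, Agitation branch unavailable=occurs → at least one input occurs → occurs.
Chemical batch overheats [AND]: Quench path fails=occurs, Cooling jacket unavailable=occurs → all inputs occur → occurs.

Yes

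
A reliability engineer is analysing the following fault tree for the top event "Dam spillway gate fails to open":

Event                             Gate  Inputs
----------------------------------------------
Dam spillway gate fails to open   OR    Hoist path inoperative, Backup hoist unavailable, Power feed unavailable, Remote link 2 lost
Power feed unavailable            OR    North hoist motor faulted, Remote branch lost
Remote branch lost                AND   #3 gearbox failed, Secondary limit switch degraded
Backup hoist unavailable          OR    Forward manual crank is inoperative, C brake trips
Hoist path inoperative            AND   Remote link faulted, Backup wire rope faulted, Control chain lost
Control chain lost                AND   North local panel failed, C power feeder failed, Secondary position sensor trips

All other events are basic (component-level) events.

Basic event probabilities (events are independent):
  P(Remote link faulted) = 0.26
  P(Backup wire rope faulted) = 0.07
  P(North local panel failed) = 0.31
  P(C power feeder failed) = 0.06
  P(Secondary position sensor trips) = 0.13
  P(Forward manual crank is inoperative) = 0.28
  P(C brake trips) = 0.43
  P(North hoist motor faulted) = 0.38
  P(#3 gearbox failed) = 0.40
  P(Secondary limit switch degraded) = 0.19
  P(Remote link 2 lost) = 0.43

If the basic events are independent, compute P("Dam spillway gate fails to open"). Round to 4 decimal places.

0.8660

P(Control chain lost) [AND] = 0.31 × 0.06 × 0.13 = 0.002418
P(Hoist path inoperative) [AND] = 0.26 × 0.07 × 0.002418 = 0.000044
P(Backup hoist unavailable) [OR] = 1 − (1−0.28) × (1−0.43) = 0.589600
P(Remote branch lost) [AND] = 0.40 × 0.19 = 0.076000
P(Power feed unavailable) [OR] = 1 − (1−0.38) × (1−0.076000) = 0.427120
P(Dam spillway gate fails to open) [OR] = 1 − (1−0.000044) × (1−0.589600) × (1−0.427120) × (1−0.43) = 0.865993
Rounded to 4 decimal places: P(Dam spillway gate fails to open) ≈ 0.8660.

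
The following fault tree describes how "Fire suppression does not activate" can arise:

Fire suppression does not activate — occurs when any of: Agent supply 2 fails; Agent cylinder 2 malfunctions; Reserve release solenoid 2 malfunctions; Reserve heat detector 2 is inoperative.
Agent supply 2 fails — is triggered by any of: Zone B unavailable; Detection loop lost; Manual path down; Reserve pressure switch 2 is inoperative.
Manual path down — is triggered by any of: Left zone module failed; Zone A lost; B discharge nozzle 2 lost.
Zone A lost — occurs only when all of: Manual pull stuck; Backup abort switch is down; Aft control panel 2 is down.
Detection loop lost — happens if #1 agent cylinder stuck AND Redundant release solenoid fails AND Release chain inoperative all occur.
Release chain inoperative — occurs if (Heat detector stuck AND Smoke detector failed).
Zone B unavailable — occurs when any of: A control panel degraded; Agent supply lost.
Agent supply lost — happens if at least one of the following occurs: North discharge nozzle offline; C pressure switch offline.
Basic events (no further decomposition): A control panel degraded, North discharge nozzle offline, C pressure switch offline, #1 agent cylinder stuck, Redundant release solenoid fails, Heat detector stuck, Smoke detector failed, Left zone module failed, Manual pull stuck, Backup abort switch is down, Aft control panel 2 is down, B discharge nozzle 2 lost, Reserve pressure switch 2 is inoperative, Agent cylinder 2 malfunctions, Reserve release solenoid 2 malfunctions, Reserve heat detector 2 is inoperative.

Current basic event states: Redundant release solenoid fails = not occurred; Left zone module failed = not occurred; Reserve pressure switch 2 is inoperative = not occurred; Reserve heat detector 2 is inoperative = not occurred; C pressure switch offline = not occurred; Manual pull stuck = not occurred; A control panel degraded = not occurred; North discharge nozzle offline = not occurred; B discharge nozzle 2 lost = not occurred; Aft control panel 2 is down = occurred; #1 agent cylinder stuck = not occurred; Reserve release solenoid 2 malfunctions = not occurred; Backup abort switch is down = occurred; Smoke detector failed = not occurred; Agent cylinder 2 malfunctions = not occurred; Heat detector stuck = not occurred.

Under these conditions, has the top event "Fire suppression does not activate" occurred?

No

Agent supply lost [OR]: North discharge nozzle offline=not, C pressure switch offline=not → no input occurs → does not occur.
Zone B unavailable [OR]: A control panel degraded=not, Agent supply lost=not → no input occurs → does not occur.
Release chain inoperative [AND]: Heat detector stuck=not, Smoke detector failed=not → not all inputs occur → does not occur.
Detection loop lost [AND]: #1 agent cylinder stuck=not, Redundant release solenoid fails=not, Release chain inoperative=not → not all inputs occur → does not occur.
Zone A lost [AND]: Manual pull stuck=not, Backup abort switch is down=occurs, Aft control panel 2 is down=occurs → not all inputs occur → does not occur.
Manual path down [OR]: Left zone module failed=not, Zone A lost=not, B discharge nozzle 2 lost=not → no input occurs → does not occur.
Agent supply 2 fails [OR]: Zone B unavailable=not, Detection loop lost=not, Manual path down=not, Reserve pressure switch 2 is inoperative=not → no input occurs → does not occur.
Fire suppression does not activate [OR]: Agent supply 2 fails=not, Agent cylinder 2 malfunctions=not, Reserve release solenoid 2 malfunctions=not, Reserve heat detector 2 is inoperative=not → no input occurs → does not occur.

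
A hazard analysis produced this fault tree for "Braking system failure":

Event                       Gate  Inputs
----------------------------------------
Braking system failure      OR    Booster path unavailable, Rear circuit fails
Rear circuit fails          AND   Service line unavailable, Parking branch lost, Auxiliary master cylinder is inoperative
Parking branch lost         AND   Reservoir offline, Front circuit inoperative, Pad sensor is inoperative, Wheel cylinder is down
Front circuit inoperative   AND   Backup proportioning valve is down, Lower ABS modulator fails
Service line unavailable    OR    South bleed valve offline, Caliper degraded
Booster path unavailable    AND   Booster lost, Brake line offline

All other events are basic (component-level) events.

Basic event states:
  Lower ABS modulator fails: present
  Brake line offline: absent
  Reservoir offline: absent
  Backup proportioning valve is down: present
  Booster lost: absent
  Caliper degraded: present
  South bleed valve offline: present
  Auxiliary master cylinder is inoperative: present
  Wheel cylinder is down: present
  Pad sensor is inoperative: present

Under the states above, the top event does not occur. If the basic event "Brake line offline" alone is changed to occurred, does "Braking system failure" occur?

Counterfactual: set "Brake line offline" to occurred.
Booster path unavailable [AND]: Booster lost=not, Brake line offline=occurs → not all inputs occur → does not occur.
Service line unavailable [OR]: South bleed valve offline=occurs, Caliper degraded=occurs → at least one input occurs → occurs.
Front circuit inoperative [AND]: Backup proportioning valve is down=occurs, Lower ABS modulator fails=occurs → all inputs occur → occurs.
Parking branch lost [AND]: Reservoir offline=not, Front circuit inoperative=occurs, Pad sensor is inoperative=occurs, Wheel cylinder is down=occurs → not all inputs occur → does not occur.
Rear circuit fails [AND]: Service line unavailable=occurs, Parking branch lost=not, Auxiliary master cylinder is inoperative=occurs → not all inputs occur → does not occur.
Braking system failure [OR]: Booster path unavailable=not, Rear circuit fails=not → no input occurs → does not occur.

No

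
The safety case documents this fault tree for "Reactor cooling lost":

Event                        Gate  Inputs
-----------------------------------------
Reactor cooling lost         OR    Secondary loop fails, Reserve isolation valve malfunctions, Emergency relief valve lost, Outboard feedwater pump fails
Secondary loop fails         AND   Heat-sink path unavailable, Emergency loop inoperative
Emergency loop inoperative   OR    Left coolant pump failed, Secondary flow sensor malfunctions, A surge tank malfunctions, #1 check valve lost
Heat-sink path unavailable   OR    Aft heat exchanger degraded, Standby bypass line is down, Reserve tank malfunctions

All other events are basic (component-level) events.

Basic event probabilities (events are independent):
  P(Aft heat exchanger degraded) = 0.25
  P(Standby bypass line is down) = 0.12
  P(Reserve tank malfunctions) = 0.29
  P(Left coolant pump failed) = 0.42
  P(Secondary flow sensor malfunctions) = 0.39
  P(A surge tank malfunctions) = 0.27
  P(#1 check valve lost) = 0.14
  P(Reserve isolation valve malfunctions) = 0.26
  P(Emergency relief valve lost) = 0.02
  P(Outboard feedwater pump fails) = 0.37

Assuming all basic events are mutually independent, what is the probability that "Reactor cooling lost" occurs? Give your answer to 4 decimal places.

P(Heat-sink path unavailable) [OR] = 1 − (1−0.25) × (1−0.12) × (1−0.29) = 0.531400
P(Emergency loop inoperative) [OR] = 1 − (1−0.42) × (1−0.39) × (1−0.27) × (1−0.14) = 0.777884
P(Secondary loop fails) [AND] = 0.531400 × 0.777884 = 0.413368
P(Reactor cooling lost) [OR] = 1 − (1−0.413368) × (1−0.26) × (1−0.02) × (1−0.37) = 0.731982
Rounded to 4 decimal places: P(Reactor cooling lost) ≈ 0.7320.

0.7320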